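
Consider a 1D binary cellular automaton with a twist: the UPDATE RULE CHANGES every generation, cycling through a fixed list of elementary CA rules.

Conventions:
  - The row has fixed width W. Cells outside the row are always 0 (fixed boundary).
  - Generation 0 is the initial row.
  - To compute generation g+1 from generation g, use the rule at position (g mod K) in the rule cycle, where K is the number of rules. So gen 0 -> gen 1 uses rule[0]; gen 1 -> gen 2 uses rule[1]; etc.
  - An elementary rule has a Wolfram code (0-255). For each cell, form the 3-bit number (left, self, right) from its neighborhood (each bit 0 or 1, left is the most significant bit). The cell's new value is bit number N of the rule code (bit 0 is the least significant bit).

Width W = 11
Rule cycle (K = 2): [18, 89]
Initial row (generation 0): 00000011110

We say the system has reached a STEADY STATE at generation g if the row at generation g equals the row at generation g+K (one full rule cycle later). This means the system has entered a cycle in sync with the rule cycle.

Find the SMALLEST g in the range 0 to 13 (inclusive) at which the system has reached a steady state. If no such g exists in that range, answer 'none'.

Answer: 7

Derivation:
Gen 0: 00000011110
Gen 1 (rule 18): 00000100001
Gen 2 (rule 89): 11110011100
Gen 3 (rule 18): 00001100010
Gen 4 (rule 89): 11101111001
Gen 5 (rule 18): 00000000110
Gen 6 (rule 89): 11111110111
Gen 7 (rule 18): 00000000000
Gen 8 (rule 89): 11111111111
Gen 9 (rule 18): 00000000000
Gen 10 (rule 89): 11111111111
Gen 11 (rule 18): 00000000000
Gen 12 (rule 89): 11111111111
Gen 13 (rule 18): 00000000000
Gen 14 (rule 89): 11111111111
Gen 15 (rule 18): 00000000000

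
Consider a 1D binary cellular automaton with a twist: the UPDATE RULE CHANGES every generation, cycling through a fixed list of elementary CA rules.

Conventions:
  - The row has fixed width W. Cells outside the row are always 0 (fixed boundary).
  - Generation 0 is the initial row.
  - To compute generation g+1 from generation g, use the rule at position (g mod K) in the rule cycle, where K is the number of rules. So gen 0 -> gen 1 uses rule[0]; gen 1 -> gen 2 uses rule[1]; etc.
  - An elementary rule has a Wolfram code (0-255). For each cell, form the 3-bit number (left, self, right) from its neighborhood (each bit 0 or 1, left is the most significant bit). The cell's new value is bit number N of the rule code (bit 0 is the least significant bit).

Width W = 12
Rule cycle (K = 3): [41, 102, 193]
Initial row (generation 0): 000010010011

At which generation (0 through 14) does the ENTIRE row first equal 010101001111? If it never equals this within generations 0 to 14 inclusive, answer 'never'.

Gen 0: 000010010011
Gen 1 (rule 41): 111000000010
Gen 2 (rule 102): 001000000110
Gen 3 (rule 193): 100011110010
Gen 4 (rule 41): 001010000000
Gen 5 (rule 102): 011110000000
Gen 6 (rule 193): 001110111111
Gen 7 (rule 41): 101001100000
Gen 8 (rule 102): 111010100000
Gen 9 (rule 193): 011000001111
Gen 10 (rule 41): 010011101000
Gen 11 (rule 102): 110100111000
Gen 12 (rule 193): 010000011011
Gen 13 (rule 41): 000111010110
Gen 14 (rule 102): 001001111010

Answer: never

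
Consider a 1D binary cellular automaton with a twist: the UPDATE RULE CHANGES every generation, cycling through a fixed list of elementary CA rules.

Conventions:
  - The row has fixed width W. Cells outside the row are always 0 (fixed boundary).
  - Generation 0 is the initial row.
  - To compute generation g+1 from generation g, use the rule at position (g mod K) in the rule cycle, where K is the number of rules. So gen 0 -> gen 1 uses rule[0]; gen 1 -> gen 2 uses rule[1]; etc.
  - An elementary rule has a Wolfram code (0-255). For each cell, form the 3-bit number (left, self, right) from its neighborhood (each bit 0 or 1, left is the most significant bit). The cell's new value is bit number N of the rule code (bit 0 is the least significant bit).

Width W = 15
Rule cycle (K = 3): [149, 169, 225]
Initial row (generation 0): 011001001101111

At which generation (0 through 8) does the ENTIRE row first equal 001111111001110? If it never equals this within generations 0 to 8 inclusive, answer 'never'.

Gen 0: 011001001101111
Gen 1 (rule 149): 000101100000110
Gen 2 (rule 169): 110011001110100
Gen 3 (rule 225): 010001000111001
Gen 4 (rule 149): 011101110010101
Gen 5 (rule 169): 011011100001010
Gen 6 (rule 225): 001101101100100
Gen 7 (rule 149): 100000000010111
Gen 8 (rule 169): 001111111001110

Answer: 8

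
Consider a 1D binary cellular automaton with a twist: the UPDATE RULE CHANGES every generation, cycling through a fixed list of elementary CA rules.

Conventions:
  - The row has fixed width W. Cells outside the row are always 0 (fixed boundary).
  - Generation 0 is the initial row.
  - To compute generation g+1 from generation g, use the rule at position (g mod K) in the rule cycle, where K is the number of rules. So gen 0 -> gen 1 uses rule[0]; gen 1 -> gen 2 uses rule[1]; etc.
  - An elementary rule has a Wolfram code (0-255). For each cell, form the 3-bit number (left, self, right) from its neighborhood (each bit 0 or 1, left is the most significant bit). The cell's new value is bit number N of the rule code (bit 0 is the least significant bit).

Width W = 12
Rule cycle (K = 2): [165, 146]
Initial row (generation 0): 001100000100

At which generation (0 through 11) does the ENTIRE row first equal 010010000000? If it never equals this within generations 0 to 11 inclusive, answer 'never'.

Gen 0: 001100000100
Gen 1 (rule 165): 100001110101
Gen 2 (rule 146): 010010100000
Gen 3 (rule 165): 010011101111
Gen 4 (rule 146): 101101000110
Gen 5 (rule 165): 110011010000
Gen 6 (rule 146): 001100001000
Gen 7 (rule 165): 100001101011
Gen 8 (rule 146): 010010000000
Gen 9 (rule 165): 010010111111
Gen 10 (rule 146): 101100011110
Gen 11 (rule 165): 110001001100

Answer: 8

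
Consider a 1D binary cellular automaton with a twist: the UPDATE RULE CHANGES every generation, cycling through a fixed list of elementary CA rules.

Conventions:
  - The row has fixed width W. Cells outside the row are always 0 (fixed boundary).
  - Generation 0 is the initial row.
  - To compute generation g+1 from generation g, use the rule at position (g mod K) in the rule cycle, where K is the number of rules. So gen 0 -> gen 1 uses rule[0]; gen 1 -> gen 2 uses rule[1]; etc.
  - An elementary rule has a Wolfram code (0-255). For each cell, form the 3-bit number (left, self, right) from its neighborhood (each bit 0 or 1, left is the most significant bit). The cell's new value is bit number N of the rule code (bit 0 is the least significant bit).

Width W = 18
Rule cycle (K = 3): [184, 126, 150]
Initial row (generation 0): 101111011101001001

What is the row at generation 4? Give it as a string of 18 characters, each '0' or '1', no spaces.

Gen 0: 101111011101001001
Gen 1 (rule 184): 011110111010100100
Gen 2 (rule 126): 110011101111111110
Gen 3 (rule 150): 001101000111111101
Gen 4 (rule 184): 001010100111111010

Answer: 001010100111111010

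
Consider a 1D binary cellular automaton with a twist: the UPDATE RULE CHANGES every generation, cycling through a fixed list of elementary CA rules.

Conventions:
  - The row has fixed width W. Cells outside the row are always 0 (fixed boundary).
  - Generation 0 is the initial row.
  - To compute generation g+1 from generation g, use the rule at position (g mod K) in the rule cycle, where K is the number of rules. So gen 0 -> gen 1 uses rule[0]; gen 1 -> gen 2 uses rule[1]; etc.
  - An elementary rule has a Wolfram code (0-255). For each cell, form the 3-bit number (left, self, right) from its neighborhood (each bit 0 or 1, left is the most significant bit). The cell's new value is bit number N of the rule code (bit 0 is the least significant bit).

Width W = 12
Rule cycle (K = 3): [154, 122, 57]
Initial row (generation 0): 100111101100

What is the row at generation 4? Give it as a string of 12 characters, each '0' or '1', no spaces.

Answer: 001000110001

Derivation:
Gen 0: 100111101100
Gen 1 (rule 154): 011111001010
Gen 2 (rule 122): 110001110101
Gen 3 (rule 57): 101101001010
Gen 4 (rule 154): 001000110001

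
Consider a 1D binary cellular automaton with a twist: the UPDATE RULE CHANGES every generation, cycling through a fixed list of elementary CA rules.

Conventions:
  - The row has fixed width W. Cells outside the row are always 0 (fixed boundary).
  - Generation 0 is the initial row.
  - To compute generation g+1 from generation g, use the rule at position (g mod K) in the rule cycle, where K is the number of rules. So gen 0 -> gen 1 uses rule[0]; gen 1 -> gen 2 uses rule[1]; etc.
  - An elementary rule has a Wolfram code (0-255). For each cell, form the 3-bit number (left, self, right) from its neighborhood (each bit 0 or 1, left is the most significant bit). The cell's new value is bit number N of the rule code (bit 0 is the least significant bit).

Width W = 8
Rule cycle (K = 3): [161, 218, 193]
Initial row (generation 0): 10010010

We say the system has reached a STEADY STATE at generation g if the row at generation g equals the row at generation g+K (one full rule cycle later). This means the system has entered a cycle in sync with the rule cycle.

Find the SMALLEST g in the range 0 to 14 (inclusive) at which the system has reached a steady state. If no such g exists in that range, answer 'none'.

Gen 0: 10010010
Gen 1 (rule 161): 00000000
Gen 2 (rule 218): 00000000
Gen 3 (rule 193): 11111111
Gen 4 (rule 161): 01111110
Gen 5 (rule 218): 11111111
Gen 6 (rule 193): 01111111
Gen 7 (rule 161): 00111110
Gen 8 (rule 218): 01111111
Gen 9 (rule 193): 00111111
Gen 10 (rule 161): 10011110
Gen 11 (rule 218): 01111111
Gen 12 (rule 193): 00111111
Gen 13 (rule 161): 10011110
Gen 14 (rule 218): 01111111
Gen 15 (rule 193): 00111111
Gen 16 (rule 161): 10011110
Gen 17 (rule 218): 01111111

Answer: 8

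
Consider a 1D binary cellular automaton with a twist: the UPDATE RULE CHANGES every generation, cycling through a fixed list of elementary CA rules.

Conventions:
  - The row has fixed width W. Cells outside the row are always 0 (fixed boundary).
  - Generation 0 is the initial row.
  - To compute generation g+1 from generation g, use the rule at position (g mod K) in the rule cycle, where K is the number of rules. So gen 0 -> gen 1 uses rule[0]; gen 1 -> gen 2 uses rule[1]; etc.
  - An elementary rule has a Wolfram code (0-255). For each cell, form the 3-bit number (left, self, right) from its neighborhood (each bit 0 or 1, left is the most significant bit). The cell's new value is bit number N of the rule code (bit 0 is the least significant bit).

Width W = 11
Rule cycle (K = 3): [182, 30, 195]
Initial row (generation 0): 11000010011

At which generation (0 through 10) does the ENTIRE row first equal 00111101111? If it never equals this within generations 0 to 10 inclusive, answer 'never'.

Answer: never

Derivation:
Gen 0: 11000010011
Gen 1 (rule 182): 00100111100
Gen 2 (rule 30): 01111100010
Gen 3 (rule 195): 10111101100
Gen 4 (rule 182): 11011010010
Gen 5 (rule 30): 10010011111
Gen 6 (rule 195): 00100101111
Gen 7 (rule 182): 01111110110
Gen 8 (rule 30): 11000000101
Gen 9 (rule 195): 01011111000
Gen 10 (rule 182): 11101110100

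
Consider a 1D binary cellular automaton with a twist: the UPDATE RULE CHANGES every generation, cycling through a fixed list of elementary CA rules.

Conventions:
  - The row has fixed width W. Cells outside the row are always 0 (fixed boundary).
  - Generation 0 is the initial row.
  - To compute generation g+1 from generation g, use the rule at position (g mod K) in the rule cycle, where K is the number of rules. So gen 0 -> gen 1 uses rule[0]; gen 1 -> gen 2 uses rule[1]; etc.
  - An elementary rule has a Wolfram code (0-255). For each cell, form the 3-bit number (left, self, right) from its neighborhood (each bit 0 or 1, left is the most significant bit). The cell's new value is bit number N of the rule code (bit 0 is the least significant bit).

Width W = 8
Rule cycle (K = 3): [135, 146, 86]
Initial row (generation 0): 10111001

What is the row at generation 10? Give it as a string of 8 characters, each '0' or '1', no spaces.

Gen 0: 10111001
Gen 1 (rule 135): 10010011
Gen 2 (rule 146): 01101100
Gen 3 (rule 86): 10100110
Gen 4 (rule 135): 10101000
Gen 5 (rule 146): 00000100
Gen 6 (rule 86): 00001110
Gen 7 (rule 135): 11110100
Gen 8 (rule 146): 01100010
Gen 9 (rule 86): 10110111
Gen 10 (rule 135): 10000010

Answer: 10000010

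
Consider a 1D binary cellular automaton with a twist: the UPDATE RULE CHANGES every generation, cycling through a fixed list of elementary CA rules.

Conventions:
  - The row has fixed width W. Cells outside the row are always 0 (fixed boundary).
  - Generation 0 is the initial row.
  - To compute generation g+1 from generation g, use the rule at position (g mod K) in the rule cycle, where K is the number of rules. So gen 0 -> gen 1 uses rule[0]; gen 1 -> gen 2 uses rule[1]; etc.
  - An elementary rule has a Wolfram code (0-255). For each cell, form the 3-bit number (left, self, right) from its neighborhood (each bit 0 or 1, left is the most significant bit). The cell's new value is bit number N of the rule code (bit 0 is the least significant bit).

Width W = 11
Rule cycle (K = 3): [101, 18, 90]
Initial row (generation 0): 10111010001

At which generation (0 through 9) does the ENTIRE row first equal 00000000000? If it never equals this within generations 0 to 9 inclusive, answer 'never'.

Answer: 8

Derivation:
Gen 0: 10111010001
Gen 1 (rule 101): 11001110101
Gen 2 (rule 18): 00110000000
Gen 3 (rule 90): 01111000000
Gen 4 (rule 101): 00001011111
Gen 5 (rule 18): 00010000000
Gen 6 (rule 90): 00101000000
Gen 7 (rule 101): 10111011111
Gen 8 (rule 18): 00000000000
Gen 9 (rule 90): 00000000000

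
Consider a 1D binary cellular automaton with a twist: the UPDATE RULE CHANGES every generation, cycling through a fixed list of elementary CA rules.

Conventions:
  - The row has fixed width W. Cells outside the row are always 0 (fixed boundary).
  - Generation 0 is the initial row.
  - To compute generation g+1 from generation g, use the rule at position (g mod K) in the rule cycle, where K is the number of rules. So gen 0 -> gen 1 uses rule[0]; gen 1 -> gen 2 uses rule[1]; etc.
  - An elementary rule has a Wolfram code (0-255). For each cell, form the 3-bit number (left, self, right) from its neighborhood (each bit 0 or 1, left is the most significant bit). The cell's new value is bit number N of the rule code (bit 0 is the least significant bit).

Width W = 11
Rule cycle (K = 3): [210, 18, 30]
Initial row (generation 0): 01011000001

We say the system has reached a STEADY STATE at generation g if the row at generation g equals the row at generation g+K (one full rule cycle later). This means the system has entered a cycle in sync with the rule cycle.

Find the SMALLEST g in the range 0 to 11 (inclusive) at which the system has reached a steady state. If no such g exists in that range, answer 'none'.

Gen 0: 01011000001
Gen 1 (rule 210): 10001100010
Gen 2 (rule 18): 01010010101
Gen 3 (rule 30): 11011110101
Gen 4 (rule 210): 01001110000
Gen 5 (rule 18): 10110001000
Gen 6 (rule 30): 10101011100
Gen 7 (rule 210): 00000001110
Gen 8 (rule 18): 00000010001
Gen 9 (rule 30): 00000111011
Gen 10 (rule 210): 00001011001
Gen 11 (rule 18): 00010000110
Gen 12 (rule 30): 00111001101
Gen 13 (rule 210): 01011110100
Gen 14 (rule 18): 10000000010

Answer: none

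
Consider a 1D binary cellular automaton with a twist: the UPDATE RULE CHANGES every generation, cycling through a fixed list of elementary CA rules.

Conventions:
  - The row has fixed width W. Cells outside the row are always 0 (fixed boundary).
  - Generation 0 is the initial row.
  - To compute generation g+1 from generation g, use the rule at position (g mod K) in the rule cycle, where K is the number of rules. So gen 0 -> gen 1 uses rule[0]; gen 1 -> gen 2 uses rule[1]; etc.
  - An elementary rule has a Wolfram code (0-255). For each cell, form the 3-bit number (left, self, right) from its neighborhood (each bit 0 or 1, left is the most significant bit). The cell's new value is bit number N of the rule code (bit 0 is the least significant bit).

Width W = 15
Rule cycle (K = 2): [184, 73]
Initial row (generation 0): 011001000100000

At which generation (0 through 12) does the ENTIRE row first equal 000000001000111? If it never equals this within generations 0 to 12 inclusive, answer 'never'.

Answer: 2

Derivation:
Gen 0: 011001000100000
Gen 1 (rule 184): 010100100010000
Gen 2 (rule 73): 000000001000111
Gen 3 (rule 184): 000000000100110
Gen 4 (rule 73): 111111110000110
Gen 5 (rule 184): 111111101000101
Gen 6 (rule 73): 100000100010000
Gen 7 (rule 184): 010000010001000
Gen 8 (rule 73): 000111000100011
Gen 9 (rule 184): 000110100010010
Gen 10 (rule 73): 110110001000000
Gen 11 (rule 184): 101101000100000
Gen 12 (rule 73): 001100010001111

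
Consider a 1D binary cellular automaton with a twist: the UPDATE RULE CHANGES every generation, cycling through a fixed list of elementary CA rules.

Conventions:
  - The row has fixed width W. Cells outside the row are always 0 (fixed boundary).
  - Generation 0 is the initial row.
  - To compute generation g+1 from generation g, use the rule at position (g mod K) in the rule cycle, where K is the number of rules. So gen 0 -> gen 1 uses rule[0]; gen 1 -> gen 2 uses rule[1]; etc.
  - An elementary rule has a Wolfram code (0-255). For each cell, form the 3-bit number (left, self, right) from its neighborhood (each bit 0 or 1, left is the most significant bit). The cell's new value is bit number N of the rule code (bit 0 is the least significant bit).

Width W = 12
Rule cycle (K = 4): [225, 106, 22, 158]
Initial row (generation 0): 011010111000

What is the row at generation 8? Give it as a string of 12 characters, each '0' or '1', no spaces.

Gen 0: 011010111000
Gen 1 (rule 225): 001101011011
Gen 2 (rule 106): 011110111111
Gen 3 (rule 22): 100000000000
Gen 4 (rule 158): 110000000000
Gen 5 (rule 225): 010111111111
Gen 6 (rule 106): 101100000001
Gen 7 (rule 22): 100010000011
Gen 8 (rule 158): 110111000110

Answer: 110111000110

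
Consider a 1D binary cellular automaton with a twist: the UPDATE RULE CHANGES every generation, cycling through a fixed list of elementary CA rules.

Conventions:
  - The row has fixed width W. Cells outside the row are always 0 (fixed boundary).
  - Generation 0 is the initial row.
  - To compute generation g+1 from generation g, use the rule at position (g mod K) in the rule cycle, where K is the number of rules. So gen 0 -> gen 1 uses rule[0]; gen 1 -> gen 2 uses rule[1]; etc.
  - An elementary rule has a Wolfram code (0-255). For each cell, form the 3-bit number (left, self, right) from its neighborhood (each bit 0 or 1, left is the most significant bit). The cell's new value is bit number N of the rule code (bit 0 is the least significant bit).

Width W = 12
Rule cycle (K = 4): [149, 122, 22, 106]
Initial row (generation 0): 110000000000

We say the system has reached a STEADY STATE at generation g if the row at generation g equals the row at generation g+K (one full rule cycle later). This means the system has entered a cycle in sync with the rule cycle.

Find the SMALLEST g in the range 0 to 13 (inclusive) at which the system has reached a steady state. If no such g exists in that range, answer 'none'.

Answer: none

Derivation:
Gen 0: 110000000000
Gen 1 (rule 149): 001111111111
Gen 2 (rule 122): 011000000001
Gen 3 (rule 22): 100100000011
Gen 4 (rule 106): 001000000111
Gen 5 (rule 149): 101111110010
Gen 6 (rule 122): 011000011101
Gen 7 (rule 22): 100100100001
Gen 8 (rule 106): 001001000010
Gen 9 (rule 149): 101101111011
Gen 10 (rule 122): 011111001111
Gen 11 (rule 22): 100000110000
Gen 12 (rule 106): 000001110000
Gen 13 (rule 149): 111100101111
Gen 14 (rule 122): 100111011001
Gen 15 (rule 22): 111000000111
Gen 16 (rule 106): 101000001101
Gen 17 (rule 149): 101111100001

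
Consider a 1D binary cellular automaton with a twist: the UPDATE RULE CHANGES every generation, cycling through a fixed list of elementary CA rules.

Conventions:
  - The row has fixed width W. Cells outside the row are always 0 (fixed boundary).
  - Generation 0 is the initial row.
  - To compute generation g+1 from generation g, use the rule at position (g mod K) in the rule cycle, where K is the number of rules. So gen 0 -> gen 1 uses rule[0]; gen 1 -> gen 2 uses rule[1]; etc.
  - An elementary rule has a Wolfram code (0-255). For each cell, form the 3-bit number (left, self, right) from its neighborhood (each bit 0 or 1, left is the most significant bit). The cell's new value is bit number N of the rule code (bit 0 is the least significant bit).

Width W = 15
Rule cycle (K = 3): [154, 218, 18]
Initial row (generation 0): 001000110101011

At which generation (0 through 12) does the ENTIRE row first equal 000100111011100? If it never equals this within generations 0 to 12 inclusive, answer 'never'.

Gen 0: 001000110101011
Gen 1 (rule 154): 010101100000010
Gen 2 (rule 218): 100001110000101
Gen 3 (rule 18): 010010001001000
Gen 4 (rule 154): 101101010110100
Gen 5 (rule 218): 001100000110010
Gen 6 (rule 18): 010010001001101
Gen 7 (rule 154): 101101010111000
Gen 8 (rule 218): 001100000111100
Gen 9 (rule 18): 010010001000010
Gen 10 (rule 154): 101101010100101
Gen 11 (rule 218): 001100000011000
Gen 12 (rule 18): 010010000100100

Answer: never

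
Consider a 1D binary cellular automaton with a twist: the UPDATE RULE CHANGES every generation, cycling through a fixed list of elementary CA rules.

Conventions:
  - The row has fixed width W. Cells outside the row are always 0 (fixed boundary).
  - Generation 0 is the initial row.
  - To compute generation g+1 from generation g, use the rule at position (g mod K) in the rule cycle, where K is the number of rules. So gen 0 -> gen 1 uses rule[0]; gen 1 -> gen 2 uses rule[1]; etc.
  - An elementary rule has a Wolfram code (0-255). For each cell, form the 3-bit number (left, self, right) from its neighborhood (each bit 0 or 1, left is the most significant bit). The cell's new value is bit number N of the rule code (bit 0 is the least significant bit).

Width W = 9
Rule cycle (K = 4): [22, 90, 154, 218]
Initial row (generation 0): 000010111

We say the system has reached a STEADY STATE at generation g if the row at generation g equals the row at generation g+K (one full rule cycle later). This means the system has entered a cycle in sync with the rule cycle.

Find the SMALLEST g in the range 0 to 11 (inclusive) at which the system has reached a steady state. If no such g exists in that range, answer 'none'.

Gen 0: 000010111
Gen 1 (rule 22): 000110000
Gen 2 (rule 90): 001111000
Gen 3 (rule 154): 011110100
Gen 4 (rule 218): 111110010
Gen 5 (rule 22): 000001111
Gen 6 (rule 90): 000011001
Gen 7 (rule 154): 000110110
Gen 8 (rule 218): 001110111
Gen 9 (rule 22): 010000000
Gen 10 (rule 90): 101000000
Gen 11 (rule 154): 000100000
Gen 12 (rule 218): 001010000
Gen 13 (rule 22): 011011000
Gen 14 (rule 90): 111011100
Gen 15 (rule 154): 110011010

Answer: none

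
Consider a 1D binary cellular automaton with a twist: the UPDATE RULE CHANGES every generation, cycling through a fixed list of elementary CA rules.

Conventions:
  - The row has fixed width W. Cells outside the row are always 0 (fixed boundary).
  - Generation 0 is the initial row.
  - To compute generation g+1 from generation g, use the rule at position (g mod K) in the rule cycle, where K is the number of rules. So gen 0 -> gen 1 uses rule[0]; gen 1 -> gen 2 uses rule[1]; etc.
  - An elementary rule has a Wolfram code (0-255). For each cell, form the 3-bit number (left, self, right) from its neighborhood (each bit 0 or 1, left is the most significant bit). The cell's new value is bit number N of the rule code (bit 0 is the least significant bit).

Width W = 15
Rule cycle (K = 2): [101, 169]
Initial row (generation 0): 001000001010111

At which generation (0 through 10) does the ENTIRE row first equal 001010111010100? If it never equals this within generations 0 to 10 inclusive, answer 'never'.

Answer: never

Derivation:
Gen 0: 001000001010111
Gen 1 (rule 101): 101011101111001
Gen 2 (rule 169): 010111011110000
Gen 3 (rule 101): 011001100010111
Gen 4 (rule 169): 010001001001110
Gen 5 (rule 101): 010101001000010
Gen 6 (rule 169): 001010000011000
Gen 7 (rule 101): 101110111001011
Gen 8 (rule 169): 011101110000110
Gen 9 (rule 101): 000110010110010
Gen 10 (rule 169): 110100001100000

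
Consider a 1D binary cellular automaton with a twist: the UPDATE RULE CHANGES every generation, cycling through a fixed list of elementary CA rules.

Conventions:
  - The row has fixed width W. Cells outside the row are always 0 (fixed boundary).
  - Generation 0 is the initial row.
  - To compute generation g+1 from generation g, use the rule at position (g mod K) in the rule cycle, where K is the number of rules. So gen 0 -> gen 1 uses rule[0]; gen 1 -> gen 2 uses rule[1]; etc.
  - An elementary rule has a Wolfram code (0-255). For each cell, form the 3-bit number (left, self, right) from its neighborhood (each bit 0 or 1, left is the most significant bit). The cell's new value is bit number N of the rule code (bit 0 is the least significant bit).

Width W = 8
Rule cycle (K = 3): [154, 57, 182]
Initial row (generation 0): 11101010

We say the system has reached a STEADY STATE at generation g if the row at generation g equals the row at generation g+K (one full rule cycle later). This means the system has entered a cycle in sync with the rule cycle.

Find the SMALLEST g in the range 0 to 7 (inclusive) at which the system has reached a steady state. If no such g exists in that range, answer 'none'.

Gen 0: 11101010
Gen 1 (rule 154): 11000001
Gen 2 (rule 57): 10111100
Gen 3 (rule 182): 11011010
Gen 4 (rule 154): 10010001
Gen 5 (rule 57): 01001100
Gen 6 (rule 182): 11110010
Gen 7 (rule 154): 11101101
Gen 8 (rule 57): 10011010
Gen 9 (rule 182): 11100111
Gen 10 (rule 154): 11011110

Answer: none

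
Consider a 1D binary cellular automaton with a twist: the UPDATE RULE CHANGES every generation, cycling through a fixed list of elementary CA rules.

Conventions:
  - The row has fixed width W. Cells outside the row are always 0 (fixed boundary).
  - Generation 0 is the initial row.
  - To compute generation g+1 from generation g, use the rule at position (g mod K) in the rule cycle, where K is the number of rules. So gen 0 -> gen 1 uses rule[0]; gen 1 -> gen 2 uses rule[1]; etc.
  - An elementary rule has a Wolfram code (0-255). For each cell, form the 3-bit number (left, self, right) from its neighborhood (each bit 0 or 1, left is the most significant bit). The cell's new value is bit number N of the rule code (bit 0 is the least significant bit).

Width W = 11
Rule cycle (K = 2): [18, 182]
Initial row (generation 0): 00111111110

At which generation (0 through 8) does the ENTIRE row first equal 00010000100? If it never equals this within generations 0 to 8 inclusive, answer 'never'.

Answer: 3

Derivation:
Gen 0: 00111111110
Gen 1 (rule 18): 01000000001
Gen 2 (rule 182): 11100000011
Gen 3 (rule 18): 00010000100
Gen 4 (rule 182): 00111001110
Gen 5 (rule 18): 01000110001
Gen 6 (rule 182): 11101001011
Gen 7 (rule 18): 00000110000
Gen 8 (rule 182): 00001001000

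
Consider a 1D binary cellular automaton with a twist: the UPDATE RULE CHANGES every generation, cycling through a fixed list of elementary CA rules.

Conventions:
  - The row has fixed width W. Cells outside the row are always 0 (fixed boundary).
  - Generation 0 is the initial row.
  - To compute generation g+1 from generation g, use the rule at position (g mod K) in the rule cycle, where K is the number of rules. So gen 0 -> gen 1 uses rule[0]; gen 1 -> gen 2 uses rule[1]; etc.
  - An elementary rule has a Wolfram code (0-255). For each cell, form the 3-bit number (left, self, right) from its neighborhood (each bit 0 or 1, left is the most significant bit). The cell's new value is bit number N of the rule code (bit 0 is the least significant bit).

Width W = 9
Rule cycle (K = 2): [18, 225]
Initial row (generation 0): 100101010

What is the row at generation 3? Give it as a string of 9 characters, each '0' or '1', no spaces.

Answer: 010000010

Derivation:
Gen 0: 100101010
Gen 1 (rule 18): 011000001
Gen 2 (rule 225): 001011100
Gen 3 (rule 18): 010000010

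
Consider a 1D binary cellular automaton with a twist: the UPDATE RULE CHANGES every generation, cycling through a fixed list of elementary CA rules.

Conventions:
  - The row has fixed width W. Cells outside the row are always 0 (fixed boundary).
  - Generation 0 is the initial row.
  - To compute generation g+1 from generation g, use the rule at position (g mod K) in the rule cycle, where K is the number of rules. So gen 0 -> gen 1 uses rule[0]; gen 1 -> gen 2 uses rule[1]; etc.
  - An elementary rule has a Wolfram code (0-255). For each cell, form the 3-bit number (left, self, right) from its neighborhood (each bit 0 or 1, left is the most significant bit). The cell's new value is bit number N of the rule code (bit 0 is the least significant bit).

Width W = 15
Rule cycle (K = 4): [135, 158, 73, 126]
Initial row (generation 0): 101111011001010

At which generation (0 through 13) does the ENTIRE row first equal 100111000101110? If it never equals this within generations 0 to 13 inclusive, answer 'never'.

Answer: never

Derivation:
Gen 0: 101111011001010
Gen 1 (rule 135): 100110000011010
Gen 2 (rule 158): 111101000110011
Gen 3 (rule 73): 100100010110011
Gen 4 (rule 126): 111110111111111
Gen 5 (rule 135): 011100011111110
Gen 6 (rule 158): 111010111111101
Gen 7 (rule 73): 101000100000100
Gen 8 (rule 126): 111101110001110
Gen 9 (rule 135): 011000100110100
Gen 10 (rule 158): 110101111100110
Gen 11 (rule 73): 110001000100110
Gen 12 (rule 126): 111011101111111
Gen 13 (rule 135): 010001000111110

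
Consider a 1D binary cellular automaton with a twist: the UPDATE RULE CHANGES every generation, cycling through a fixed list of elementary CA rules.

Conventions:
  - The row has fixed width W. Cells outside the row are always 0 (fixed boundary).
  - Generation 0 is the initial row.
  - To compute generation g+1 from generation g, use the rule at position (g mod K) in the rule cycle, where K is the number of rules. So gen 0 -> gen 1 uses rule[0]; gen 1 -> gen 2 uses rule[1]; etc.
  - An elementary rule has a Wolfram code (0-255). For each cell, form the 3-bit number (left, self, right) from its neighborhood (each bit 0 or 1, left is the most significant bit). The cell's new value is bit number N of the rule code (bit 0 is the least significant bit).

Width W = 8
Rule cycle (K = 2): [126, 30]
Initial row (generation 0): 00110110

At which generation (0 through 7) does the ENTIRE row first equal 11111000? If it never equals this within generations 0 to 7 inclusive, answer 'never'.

Gen 0: 00110110
Gen 1 (rule 126): 01111111
Gen 2 (rule 30): 11000000
Gen 3 (rule 126): 11100000
Gen 4 (rule 30): 10010000
Gen 5 (rule 126): 11111000
Gen 6 (rule 30): 10000100
Gen 7 (rule 126): 11001110

Answer: 5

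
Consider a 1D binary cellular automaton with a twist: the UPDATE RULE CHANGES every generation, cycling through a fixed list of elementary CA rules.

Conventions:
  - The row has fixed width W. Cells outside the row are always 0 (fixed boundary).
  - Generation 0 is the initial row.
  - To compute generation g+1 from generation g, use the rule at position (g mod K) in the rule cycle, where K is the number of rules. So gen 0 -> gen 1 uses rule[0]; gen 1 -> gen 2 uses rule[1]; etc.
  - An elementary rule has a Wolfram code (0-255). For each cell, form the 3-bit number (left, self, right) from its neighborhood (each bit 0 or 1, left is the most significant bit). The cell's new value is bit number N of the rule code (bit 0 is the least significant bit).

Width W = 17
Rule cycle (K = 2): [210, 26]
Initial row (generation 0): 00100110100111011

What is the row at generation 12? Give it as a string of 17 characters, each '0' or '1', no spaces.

Gen 0: 00100110100111011
Gen 1 (rule 210): 01011010011011001
Gen 2 (rule 26): 10010001110010110
Gen 3 (rule 210): 01101010111100011
Gen 4 (rule 26): 11000000100010110
Gen 5 (rule 210): 01100001010100011
Gen 6 (rule 26): 11010010000010110
Gen 7 (rule 210): 01001101000100011
Gen 8 (rule 26): 10111000101010110
Gen 9 (rule 210): 00011101000000011
Gen 10 (rule 26): 00110000100000110
Gen 11 (rule 210): 01011001010001011
Gen 12 (rule 26): 10010110001010010

Answer: 10010110001010010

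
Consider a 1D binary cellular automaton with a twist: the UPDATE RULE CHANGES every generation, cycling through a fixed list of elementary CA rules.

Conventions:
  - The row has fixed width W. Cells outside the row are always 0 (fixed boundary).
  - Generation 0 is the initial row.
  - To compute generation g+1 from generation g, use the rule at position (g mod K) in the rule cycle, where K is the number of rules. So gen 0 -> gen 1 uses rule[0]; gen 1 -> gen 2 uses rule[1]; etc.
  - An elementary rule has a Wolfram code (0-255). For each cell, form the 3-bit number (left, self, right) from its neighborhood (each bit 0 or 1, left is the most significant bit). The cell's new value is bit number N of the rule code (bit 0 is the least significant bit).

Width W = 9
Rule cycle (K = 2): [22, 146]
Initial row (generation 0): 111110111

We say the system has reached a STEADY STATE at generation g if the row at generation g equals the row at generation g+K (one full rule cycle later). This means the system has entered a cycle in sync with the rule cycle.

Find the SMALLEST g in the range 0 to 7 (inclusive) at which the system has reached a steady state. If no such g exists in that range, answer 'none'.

Gen 0: 111110111
Gen 1 (rule 22): 000000000
Gen 2 (rule 146): 000000000
Gen 3 (rule 22): 000000000
Gen 4 (rule 146): 000000000
Gen 5 (rule 22): 000000000
Gen 6 (rule 146): 000000000
Gen 7 (rule 22): 000000000
Gen 8 (rule 146): 000000000
Gen 9 (rule 22): 000000000

Answer: 1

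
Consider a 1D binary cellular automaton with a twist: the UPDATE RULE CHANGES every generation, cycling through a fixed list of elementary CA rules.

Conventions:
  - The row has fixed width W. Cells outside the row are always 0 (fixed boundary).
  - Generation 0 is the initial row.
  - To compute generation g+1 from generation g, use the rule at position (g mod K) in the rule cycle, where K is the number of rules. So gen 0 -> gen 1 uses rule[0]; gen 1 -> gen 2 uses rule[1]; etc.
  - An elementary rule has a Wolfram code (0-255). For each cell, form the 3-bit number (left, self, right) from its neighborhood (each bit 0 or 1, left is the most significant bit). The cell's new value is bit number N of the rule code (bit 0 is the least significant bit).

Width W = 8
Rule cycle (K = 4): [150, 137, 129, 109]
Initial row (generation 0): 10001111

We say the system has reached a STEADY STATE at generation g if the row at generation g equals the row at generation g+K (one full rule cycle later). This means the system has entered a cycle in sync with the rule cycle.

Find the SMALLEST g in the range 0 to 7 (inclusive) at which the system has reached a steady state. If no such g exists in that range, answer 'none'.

Answer: 4

Derivation:
Gen 0: 10001111
Gen 1 (rule 150): 11010110
Gen 2 (rule 137): 10000100
Gen 3 (rule 129): 00110001
Gen 4 (rule 109): 10110101
Gen 5 (rule 150): 10000101
Gen 6 (rule 137): 00110000
Gen 7 (rule 129): 10000111
Gen 8 (rule 109): 10110101
Gen 9 (rule 150): 10000101
Gen 10 (rule 137): 00110000
Gen 11 (rule 129): 10000111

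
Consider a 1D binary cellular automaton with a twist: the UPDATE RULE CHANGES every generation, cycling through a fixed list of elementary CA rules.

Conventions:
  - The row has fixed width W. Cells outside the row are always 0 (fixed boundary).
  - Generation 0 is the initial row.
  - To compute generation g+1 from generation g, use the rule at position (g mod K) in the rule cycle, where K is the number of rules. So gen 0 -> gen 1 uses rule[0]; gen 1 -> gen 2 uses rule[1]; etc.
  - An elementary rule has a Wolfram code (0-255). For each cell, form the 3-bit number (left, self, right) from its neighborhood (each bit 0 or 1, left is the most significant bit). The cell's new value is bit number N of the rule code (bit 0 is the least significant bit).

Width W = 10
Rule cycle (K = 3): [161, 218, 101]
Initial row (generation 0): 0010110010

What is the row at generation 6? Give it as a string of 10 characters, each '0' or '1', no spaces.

Gen 0: 0010110010
Gen 1 (rule 161): 1001000000
Gen 2 (rule 218): 0110100000
Gen 3 (rule 101): 0011101111
Gen 4 (rule 161): 1001010110
Gen 5 (rule 218): 0110000111
Gen 6 (rule 101): 0010110001

Answer: 0010110001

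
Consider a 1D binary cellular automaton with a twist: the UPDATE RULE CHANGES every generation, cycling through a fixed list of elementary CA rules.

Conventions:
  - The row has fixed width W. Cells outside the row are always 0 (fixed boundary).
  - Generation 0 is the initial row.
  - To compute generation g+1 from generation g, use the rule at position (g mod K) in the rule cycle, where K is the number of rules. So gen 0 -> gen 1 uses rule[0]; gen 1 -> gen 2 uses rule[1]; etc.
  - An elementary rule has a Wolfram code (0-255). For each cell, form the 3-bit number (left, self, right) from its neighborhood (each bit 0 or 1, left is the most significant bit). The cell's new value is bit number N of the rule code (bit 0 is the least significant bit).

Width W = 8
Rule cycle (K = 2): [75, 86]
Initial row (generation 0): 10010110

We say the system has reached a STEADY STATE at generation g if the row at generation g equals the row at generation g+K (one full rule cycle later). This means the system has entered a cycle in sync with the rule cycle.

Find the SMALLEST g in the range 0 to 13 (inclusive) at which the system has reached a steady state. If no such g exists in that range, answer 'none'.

Answer: none

Derivation:
Gen 0: 10010110
Gen 1 (rule 75): 00100110
Gen 2 (rule 86): 01111011
Gen 3 (rule 75): 11001011
Gen 4 (rule 86): 01111001
Gen 5 (rule 75): 11001010
Gen 6 (rule 86): 01111011
Gen 7 (rule 75): 11001011
Gen 8 (rule 86): 01111001
Gen 9 (rule 75): 11001010
Gen 10 (rule 86): 01111011
Gen 11 (rule 75): 11001011
Gen 12 (rule 86): 01111001
Gen 13 (rule 75): 11001010
Gen 14 (rule 86): 01111011
Gen 15 (rule 75): 11001011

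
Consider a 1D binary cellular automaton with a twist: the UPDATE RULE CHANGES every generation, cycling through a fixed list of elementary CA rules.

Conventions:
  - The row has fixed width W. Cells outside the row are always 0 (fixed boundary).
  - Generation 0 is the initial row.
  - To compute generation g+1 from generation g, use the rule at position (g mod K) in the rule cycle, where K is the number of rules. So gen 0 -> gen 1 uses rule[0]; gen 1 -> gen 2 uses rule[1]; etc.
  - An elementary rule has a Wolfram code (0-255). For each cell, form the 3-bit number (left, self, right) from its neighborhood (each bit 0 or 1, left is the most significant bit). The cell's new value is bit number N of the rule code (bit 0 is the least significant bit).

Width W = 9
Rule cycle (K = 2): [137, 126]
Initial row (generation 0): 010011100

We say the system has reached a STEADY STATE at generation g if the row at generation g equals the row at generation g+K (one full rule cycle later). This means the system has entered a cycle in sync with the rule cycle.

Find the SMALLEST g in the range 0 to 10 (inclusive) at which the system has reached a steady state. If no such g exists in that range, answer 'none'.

Answer: none

Derivation:
Gen 0: 010011100
Gen 1 (rule 137): 000011001
Gen 2 (rule 126): 000111111
Gen 3 (rule 137): 110111110
Gen 4 (rule 126): 111100011
Gen 5 (rule 137): 111001010
Gen 6 (rule 126): 101111111
Gen 7 (rule 137): 001111110
Gen 8 (rule 126): 011000011
Gen 9 (rule 137): 010011010
Gen 10 (rule 126): 111111111
Gen 11 (rule 137): 111111110
Gen 12 (rule 126): 100000011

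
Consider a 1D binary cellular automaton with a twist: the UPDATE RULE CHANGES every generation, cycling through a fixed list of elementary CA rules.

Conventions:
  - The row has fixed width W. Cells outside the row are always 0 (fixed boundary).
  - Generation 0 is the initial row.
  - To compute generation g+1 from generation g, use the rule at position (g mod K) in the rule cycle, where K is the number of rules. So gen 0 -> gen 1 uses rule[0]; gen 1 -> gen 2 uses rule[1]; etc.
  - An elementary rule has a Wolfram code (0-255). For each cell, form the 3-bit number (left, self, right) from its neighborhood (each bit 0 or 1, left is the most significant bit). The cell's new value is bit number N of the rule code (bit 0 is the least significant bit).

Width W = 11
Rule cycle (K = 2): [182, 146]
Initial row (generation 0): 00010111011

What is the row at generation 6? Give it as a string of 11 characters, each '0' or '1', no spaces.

Gen 0: 00010111011
Gen 1 (rule 182): 00111010100
Gen 2 (rule 146): 01010000010
Gen 3 (rule 182): 11111000111
Gen 4 (rule 146): 01110101010
Gen 5 (rule 182): 10101111111
Gen 6 (rule 146): 00000111110

Answer: 00000111110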